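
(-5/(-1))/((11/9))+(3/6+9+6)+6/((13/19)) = 8111/286 = 28.36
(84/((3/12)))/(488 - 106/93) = 15624/22639 = 0.69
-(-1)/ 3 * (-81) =-27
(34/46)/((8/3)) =51/184 = 0.28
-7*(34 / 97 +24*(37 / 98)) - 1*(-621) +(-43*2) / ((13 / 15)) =4024115/8827 = 455.89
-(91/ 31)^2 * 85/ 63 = -100555/8649 = -11.63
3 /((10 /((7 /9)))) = 7/30 = 0.23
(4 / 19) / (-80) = -1/380 = 0.00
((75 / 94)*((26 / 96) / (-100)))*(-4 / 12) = 13/18048 = 0.00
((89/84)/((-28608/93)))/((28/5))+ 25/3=186891805/22428672 = 8.33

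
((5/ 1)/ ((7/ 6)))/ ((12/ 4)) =10/7 = 1.43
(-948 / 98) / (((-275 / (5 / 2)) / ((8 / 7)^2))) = 15168/132055 = 0.11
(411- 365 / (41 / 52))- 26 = -3195/41 = -77.93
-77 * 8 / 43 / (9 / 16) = -9856/387 = -25.47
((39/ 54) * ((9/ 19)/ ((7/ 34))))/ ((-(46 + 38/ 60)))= -6630/186067 = -0.04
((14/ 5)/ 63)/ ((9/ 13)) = 26/405 = 0.06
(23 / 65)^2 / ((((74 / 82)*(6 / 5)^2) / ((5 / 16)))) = 108445/3601728 = 0.03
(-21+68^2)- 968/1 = 3635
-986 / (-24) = 493/12 = 41.08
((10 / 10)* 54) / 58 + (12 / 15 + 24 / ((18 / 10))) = 6553/435 = 15.06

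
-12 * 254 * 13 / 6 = -6604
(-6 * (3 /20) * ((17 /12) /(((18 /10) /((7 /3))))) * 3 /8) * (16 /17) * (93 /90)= -217/360 = -0.60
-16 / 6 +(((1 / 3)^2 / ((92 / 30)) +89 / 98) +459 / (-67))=-647340/75509 = -8.57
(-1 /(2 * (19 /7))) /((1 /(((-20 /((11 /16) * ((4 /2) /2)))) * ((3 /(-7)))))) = -480/209 = -2.30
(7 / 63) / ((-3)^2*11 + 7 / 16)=16/14319 = 0.00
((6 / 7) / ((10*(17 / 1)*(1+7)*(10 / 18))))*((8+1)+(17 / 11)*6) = 5427/261800 = 0.02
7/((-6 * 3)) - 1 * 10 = -187/18 = -10.39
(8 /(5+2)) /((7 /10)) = 80/49 = 1.63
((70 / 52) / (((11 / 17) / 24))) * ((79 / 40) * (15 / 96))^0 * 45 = 321300/143 = 2246.85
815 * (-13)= -10595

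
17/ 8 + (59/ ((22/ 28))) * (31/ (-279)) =-4925/792 = -6.22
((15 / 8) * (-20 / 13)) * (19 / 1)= -1425/26 = -54.81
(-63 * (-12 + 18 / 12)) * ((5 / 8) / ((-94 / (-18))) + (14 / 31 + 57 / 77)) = 222478515/256432 = 867.59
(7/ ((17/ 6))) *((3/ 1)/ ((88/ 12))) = 189/187 = 1.01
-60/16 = -15/4 = -3.75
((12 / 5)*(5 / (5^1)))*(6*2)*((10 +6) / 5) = 2304/25 = 92.16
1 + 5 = 6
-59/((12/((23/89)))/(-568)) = 192694/267 = 721.70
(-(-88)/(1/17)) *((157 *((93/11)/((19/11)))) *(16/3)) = 116496512/19 = 6131395.37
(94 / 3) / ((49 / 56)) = 752/21 = 35.81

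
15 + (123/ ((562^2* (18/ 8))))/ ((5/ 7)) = 17766512/1184415 = 15.00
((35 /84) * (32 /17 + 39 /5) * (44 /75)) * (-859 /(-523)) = 7776527/2000475 = 3.89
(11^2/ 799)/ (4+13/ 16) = 176/5593 = 0.03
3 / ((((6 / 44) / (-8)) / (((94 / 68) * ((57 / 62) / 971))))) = -117876/511717 = -0.23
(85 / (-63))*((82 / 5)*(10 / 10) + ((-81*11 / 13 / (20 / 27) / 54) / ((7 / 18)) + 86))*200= -151596650/5733 = -26442.81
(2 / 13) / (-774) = -1/5031 = 0.00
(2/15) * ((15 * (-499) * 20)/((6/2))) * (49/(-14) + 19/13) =528940/39 = 13562.56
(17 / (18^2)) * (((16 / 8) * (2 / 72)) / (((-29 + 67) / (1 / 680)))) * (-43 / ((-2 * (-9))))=-43/159563520 = 0.00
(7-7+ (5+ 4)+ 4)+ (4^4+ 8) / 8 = 46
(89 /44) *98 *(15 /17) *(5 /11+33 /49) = 405840/2057 = 197.30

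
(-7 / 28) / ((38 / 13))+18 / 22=1225/1672 = 0.73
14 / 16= 7/8 = 0.88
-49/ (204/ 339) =-5537/68 = -81.43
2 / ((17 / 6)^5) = 15552/1419857 = 0.01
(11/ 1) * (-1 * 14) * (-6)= 924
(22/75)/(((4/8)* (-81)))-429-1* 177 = -3681494/6075 = -606.01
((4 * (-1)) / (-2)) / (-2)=-1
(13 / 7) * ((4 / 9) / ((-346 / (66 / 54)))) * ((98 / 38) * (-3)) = 2002/88749 = 0.02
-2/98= -1/49 = -0.02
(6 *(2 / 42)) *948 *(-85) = -161160/7 = -23022.86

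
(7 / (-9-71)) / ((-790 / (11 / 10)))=77/632000 = 0.00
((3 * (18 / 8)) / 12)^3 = 729/4096 = 0.18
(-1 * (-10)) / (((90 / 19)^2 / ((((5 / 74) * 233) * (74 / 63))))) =84113/10206 = 8.24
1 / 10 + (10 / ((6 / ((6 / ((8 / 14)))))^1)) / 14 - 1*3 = -33/20 = -1.65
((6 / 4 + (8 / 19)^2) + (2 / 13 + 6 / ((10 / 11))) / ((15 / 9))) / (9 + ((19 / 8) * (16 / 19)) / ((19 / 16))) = 1344449/2507050 = 0.54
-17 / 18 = -0.94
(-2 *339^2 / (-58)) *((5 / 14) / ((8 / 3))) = 1723815/3248 = 530.73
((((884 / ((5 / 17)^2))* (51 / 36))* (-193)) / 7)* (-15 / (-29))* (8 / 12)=-419108378/3045 = -137638.22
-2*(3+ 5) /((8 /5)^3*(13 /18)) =-1125/208 = -5.41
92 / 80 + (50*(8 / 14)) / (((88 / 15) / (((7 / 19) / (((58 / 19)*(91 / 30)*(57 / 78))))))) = 1200821/848540 = 1.42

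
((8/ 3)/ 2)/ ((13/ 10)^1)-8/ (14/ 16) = -2216/273 = -8.12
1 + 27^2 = 730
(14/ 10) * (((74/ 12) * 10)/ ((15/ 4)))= 1036/45 = 23.02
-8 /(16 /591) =-591/2 = -295.50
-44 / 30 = -22/15 = -1.47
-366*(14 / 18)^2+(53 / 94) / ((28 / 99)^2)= -426529457/1989792 = -214.36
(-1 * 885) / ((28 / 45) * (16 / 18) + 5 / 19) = -1084.23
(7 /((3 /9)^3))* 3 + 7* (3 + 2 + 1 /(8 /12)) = 1225/2 = 612.50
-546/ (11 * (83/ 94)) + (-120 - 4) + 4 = -160884/913 = -176.21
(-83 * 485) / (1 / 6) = -241530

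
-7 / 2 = -3.50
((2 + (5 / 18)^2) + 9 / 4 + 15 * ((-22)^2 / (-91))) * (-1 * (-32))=-17797264/7371 = -2414.50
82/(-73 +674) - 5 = -2923/601 = -4.86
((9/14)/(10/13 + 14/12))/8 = 351/8456 = 0.04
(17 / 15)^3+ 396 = 1341413/3375 = 397.46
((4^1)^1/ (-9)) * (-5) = 20/9 = 2.22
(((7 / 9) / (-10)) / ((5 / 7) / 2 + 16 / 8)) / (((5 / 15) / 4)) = -196/495 = -0.40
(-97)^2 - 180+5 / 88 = 812157/88 = 9229.06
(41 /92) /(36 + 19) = 41/5060 = 0.01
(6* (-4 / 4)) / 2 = -3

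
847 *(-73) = -61831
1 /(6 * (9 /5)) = 5/54 = 0.09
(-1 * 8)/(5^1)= -8/5 = -1.60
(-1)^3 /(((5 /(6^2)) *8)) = -9/10 = -0.90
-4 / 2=-2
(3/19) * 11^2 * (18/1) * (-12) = -78408/19 = -4126.74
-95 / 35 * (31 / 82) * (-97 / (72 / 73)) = 4170709/41328 = 100.92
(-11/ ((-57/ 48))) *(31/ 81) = 5456/1539 = 3.55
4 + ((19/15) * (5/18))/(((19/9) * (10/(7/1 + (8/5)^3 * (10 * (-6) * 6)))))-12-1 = -50189/1500 = -33.46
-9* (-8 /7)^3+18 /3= 6666/343 = 19.43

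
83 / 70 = 1.19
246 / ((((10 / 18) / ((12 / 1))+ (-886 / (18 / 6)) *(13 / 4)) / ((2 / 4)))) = -13284/103657 = -0.13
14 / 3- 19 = -43/3 = -14.33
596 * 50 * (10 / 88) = 37250/11 = 3386.36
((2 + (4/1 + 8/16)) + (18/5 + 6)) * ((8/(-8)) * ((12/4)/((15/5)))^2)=-161/10 = -16.10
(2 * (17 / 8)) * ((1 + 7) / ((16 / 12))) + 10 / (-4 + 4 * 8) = 181/7 = 25.86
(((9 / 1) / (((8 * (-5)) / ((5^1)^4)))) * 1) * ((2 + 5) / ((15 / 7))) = -3675/8 = -459.38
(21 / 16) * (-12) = -63/4 = -15.75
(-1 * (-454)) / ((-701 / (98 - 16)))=-37228/701 = -53.11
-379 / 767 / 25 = -0.02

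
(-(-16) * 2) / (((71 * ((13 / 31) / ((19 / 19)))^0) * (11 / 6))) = 0.25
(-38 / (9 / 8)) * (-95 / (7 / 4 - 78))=-23104/549 = -42.08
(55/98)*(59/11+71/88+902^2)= 357988475/784 = 456617.95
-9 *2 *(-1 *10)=180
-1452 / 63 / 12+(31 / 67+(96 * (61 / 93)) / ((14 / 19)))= 84.00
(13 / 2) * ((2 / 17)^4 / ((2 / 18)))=936/83521 = 0.01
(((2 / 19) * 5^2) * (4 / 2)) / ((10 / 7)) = 3.68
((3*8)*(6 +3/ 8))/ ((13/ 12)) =1836/13 = 141.23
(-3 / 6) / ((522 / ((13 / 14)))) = -13/14616 = 0.00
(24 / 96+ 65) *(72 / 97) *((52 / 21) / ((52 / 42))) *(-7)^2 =460404/97 = 4746.43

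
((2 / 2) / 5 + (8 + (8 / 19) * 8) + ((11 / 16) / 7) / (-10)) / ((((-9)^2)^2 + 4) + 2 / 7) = 81989/46569760 = 0.00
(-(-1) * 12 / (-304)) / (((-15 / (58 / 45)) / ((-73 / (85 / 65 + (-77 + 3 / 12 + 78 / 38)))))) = 55042/16314525 = 0.00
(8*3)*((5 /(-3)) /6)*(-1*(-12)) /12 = -20/3 = -6.67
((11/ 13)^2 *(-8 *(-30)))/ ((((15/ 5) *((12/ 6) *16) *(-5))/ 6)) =-363/169 = -2.15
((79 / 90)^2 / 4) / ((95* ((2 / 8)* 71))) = 6241/54634500 = 0.00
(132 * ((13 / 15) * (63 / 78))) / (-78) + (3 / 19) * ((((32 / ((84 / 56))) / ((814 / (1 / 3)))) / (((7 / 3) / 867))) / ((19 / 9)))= -62963413/66851785 = -0.94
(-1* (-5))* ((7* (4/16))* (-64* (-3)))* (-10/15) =-1120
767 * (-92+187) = 72865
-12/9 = -4/3 = -1.33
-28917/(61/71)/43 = -2053107/2623 = -782.73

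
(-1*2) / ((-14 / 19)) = 19/7 = 2.71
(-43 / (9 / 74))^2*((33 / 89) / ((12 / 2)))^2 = 306285001/641601 = 477.38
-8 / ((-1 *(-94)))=-4/47 = -0.09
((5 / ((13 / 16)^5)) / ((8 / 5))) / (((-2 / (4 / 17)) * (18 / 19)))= -62259200/56807829 = -1.10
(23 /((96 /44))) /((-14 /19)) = -4807/336 = -14.31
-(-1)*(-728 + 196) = -532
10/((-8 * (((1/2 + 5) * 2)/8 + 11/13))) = -130/231 = -0.56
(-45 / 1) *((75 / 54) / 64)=-125/128 = -0.98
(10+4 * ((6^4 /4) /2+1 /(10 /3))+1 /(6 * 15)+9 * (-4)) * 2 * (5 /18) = 56089/162 = 346.23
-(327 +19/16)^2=-27573001/256 = -107707.04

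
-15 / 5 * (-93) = 279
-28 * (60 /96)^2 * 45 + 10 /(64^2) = -1007995/2048 = -492.19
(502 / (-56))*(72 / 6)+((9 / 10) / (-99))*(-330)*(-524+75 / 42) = -23439/14 = -1674.21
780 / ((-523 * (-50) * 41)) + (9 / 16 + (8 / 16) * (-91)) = -77086337/1715440 = -44.94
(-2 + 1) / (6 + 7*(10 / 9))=-9/124 = -0.07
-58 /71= -0.82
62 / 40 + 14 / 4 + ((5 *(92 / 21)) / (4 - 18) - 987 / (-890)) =4.59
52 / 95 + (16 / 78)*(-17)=-10892/3705 = -2.94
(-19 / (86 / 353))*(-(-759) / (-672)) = 1696871/19264 = 88.09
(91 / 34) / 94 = 91/3196 = 0.03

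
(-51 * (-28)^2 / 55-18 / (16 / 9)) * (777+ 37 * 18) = -468003861/440 = -1063645.14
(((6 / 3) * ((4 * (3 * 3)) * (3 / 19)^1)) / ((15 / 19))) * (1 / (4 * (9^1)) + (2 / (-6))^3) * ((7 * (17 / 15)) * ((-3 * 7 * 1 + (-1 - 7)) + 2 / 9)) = 61642/2025 = 30.44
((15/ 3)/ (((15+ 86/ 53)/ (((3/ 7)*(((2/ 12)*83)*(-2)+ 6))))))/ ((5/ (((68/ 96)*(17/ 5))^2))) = -57545969/17760960 = -3.24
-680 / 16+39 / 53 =-4427/106 = -41.76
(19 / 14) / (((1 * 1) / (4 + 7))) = 209/14 = 14.93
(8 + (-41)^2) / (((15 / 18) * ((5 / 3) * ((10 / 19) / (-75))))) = -866457/5 = -173291.40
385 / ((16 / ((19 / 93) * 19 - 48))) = -1061.60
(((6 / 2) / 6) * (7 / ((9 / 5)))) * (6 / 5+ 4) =91/9 = 10.11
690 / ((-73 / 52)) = -35880/73 = -491.51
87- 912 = -825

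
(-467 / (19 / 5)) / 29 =-2335/551 = -4.24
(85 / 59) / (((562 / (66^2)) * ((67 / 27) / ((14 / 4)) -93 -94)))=-34989570/583730011 = -0.06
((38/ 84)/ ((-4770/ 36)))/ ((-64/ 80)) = 19/4452 = 0.00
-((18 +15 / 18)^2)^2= -163047361/1296 = -125808.15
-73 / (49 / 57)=-4161/49 = -84.92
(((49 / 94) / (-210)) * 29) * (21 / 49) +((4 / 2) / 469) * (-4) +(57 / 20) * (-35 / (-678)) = 9885249/99634360 = 0.10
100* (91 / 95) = 95.79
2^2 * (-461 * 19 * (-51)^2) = -91128636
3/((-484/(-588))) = 441/121 = 3.64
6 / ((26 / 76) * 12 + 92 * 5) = 0.01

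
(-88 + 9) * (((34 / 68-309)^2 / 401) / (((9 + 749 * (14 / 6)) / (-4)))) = 90223293/2113270 = 42.69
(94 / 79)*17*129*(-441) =-90908622/79 = -1150742.05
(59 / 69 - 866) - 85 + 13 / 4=-261343/276 = -946.89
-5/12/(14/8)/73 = -5/1533 = 0.00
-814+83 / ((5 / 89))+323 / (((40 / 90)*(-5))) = 10361/20 = 518.05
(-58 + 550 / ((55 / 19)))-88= 44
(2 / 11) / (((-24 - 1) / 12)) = -24/275 = -0.09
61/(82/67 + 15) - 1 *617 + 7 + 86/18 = -5884106/9783 = -601.46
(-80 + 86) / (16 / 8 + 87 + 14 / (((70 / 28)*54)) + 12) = 810/13649 = 0.06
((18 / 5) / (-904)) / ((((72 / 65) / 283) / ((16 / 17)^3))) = -470912/555169 = -0.85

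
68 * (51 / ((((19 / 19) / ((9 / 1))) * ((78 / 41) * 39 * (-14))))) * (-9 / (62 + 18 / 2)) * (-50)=-15996150/83993 = -190.45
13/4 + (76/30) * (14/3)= 2713/180 = 15.07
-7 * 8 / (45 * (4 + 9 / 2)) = -112/765 = -0.15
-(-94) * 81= 7614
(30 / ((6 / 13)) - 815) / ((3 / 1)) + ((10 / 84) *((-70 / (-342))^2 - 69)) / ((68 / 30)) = -51913075/204687 = -253.62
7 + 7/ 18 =133/18 = 7.39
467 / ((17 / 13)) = 6071/17 = 357.12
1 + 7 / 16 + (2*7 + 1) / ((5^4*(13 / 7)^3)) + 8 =41484839/4394000 = 9.44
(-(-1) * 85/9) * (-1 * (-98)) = 8330/9 = 925.56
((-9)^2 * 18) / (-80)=-18.22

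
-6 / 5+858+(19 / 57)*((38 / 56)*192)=31508/35 = 900.23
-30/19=-1.58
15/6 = 5/2 = 2.50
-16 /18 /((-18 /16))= 64/81 = 0.79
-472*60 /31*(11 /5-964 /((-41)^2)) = -1485.92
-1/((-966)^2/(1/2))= -1/1866312 = 0.00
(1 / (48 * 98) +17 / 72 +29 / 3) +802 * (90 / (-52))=-252834277/183456 = -1378.17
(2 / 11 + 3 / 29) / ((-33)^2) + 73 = 25359634/347391 = 73.00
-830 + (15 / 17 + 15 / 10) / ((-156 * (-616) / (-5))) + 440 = -424744455/1089088 = -390.00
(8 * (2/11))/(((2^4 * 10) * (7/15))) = 3/154 = 0.02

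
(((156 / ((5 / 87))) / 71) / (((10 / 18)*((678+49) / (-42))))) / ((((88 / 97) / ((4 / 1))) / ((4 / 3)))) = -331753968/14194675 = -23.37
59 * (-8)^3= -30208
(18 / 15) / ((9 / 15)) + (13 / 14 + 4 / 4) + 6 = 139/14 = 9.93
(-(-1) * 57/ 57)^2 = 1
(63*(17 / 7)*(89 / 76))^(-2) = 5776/185422689 = 0.00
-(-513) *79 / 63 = 4503/7 = 643.29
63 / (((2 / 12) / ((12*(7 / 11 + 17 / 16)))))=169533/22 = 7706.05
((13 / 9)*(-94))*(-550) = 672100/9 = 74677.78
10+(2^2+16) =30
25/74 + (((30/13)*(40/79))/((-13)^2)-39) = -496474943/12843662 = -38.66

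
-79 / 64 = -1.23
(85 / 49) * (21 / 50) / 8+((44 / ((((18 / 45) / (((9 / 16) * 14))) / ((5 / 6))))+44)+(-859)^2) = 413642301/560 = 738646.97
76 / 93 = 0.82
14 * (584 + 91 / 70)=40971/5 = 8194.20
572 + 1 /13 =572.08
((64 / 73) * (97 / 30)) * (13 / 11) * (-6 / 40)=-10088/20075 = -0.50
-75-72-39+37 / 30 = -184.77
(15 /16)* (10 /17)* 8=75/17 = 4.41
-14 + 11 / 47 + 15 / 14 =-8353/658 = -12.69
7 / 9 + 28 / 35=71/45 = 1.58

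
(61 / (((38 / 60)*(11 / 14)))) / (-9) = -8540/627 = -13.62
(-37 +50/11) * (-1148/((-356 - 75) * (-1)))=409836/4741 = 86.45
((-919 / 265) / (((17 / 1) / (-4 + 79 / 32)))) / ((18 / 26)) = 585403/1297440 = 0.45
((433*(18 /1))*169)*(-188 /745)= -247630968/745 = -332390.56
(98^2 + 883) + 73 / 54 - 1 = 566317/54 = 10487.35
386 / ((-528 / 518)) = -49987/132 = -378.69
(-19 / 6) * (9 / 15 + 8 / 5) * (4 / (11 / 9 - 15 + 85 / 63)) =2926/1305 = 2.24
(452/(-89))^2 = 25.79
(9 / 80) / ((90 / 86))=43/400 = 0.11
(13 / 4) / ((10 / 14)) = 91/20 = 4.55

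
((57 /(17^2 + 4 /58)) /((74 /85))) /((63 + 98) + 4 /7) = 11305/8064446 = 0.00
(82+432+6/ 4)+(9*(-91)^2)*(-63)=-9389623/2 = -4694811.50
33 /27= 11/9 = 1.22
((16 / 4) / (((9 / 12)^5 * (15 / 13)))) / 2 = 26624/3645 = 7.30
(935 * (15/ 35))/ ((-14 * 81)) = -935/2646 = -0.35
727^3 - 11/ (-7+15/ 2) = 384240561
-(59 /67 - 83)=5502/67 = 82.12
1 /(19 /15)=15/19 = 0.79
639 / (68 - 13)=11.62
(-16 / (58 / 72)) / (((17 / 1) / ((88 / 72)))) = -704/493 = -1.43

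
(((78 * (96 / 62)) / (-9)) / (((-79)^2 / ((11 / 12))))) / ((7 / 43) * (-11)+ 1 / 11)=135278/116663013 = 0.00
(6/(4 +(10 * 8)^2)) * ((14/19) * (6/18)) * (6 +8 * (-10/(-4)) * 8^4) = 573482/30419 = 18.85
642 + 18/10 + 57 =3504/5 = 700.80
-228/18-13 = -77/3 = -25.67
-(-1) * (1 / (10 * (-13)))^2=1/16900 = 0.00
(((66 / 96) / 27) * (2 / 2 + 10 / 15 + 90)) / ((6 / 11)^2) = 366025/46656 = 7.85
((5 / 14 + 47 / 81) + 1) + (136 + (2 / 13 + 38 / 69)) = 47008775/339066 = 138.64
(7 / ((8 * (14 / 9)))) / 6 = 3/32 = 0.09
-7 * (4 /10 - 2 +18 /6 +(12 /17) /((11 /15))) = -15463/935 = -16.54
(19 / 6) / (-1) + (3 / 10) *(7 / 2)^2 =61/120 = 0.51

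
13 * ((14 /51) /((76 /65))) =5915/1938 = 3.05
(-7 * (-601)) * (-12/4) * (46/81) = -193522/27 = -7167.48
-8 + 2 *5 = 2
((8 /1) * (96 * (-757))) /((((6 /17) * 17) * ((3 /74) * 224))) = -224072/21 = -10670.10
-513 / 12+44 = 5/4 = 1.25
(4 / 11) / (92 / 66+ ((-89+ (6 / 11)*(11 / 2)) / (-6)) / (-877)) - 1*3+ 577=574.26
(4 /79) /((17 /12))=48/1343 = 0.04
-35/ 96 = -0.36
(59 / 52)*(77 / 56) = 649/416 = 1.56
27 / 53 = 0.51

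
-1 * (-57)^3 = 185193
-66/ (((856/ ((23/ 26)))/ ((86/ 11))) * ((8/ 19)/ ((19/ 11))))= -1071087/489632 = -2.19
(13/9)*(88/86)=572/387 = 1.48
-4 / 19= -0.21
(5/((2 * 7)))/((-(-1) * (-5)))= -1/14 = -0.07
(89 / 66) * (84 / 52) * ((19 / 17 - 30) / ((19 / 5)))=-16.56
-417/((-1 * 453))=139/151 = 0.92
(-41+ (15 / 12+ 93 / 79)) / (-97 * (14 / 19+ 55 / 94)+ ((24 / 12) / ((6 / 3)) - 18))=10884777/40981882 = 0.27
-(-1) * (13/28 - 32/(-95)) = 2131/2660 = 0.80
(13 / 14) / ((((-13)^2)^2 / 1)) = 1/30758 = 0.00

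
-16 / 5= -3.20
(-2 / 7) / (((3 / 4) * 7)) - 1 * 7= -1037/147 = -7.05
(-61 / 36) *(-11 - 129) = 2135/9 = 237.22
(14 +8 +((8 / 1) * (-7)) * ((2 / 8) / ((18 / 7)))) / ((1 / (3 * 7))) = 1043/3 = 347.67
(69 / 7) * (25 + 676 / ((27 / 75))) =393875/21 = 18755.95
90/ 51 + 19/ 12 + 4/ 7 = 5597/1428 = 3.92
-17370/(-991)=17370/991 = 17.53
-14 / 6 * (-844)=5908/3 = 1969.33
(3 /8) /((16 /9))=27/128 = 0.21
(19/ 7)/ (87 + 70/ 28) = 38/1253 = 0.03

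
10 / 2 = 5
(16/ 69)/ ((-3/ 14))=-224/207 = -1.08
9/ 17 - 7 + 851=14357/17 = 844.53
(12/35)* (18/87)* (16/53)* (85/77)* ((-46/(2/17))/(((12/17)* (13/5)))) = -54239520/10769759 = -5.04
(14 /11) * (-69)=-966/11 = -87.82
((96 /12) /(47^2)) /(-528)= -1/145794 = 0.00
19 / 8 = 2.38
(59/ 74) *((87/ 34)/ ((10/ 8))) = 1.63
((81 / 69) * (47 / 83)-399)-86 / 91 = -69362576/173719 = -399.28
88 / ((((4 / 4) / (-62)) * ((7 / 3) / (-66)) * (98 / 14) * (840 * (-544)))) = -11253/233240 = -0.05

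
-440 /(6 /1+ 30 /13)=-1430/27 = -52.96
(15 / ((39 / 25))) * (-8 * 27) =-2076.92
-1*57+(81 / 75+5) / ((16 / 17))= -2527/50 = -50.54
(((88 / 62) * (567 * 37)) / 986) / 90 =0.34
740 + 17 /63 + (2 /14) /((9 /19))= 5184/7 = 740.57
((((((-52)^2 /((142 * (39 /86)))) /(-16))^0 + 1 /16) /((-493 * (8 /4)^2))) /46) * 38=-19/42688 = 0.00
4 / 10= 2/5 = 0.40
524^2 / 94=137288/47 = 2921.02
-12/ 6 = -2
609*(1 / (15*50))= 203/250 = 0.81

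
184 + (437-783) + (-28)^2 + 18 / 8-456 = 673/4 = 168.25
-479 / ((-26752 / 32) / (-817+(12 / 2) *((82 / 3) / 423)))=-165459533/353628 = -467.89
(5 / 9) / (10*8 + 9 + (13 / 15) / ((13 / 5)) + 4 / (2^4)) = 4/645 = 0.01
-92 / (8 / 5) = -115/2 = -57.50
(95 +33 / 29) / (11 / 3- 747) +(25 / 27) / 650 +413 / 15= 124416077/4539834 = 27.41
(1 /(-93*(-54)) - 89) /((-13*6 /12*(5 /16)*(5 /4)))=28605248/816075 = 35.05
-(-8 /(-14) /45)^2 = -16/99225 = 0.00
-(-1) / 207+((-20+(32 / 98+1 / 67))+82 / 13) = -117906128/8834553 = -13.35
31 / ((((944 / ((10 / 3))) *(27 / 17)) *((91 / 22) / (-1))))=-28985/1739556 = -0.02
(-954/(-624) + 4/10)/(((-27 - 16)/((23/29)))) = -23069/648440 = -0.04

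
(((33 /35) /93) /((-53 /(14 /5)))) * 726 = -15972/41075 = -0.39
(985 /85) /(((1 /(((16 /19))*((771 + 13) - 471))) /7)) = 6906032/323 = 21380.90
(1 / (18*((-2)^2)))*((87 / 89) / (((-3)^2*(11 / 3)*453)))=29/31931064 = 0.00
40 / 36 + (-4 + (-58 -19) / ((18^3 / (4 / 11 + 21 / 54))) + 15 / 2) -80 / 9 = -450107/104976 = -4.29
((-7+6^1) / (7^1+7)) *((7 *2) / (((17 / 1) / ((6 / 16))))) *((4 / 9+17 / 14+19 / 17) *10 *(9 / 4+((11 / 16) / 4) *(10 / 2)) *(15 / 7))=-29586325/7250432 = -4.08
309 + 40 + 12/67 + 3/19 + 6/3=447252/1273 = 351.34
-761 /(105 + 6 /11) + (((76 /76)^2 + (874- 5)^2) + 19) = 755173.79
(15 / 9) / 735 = 1/441 = 0.00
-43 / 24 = -1.79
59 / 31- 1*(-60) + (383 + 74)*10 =143589/31 = 4631.90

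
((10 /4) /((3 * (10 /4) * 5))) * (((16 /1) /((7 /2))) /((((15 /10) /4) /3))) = 256/105 = 2.44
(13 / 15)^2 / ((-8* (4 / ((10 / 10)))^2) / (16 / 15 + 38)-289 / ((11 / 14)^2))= -460889/289260900 = 0.00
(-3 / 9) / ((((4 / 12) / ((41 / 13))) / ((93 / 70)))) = -3813/910 = -4.19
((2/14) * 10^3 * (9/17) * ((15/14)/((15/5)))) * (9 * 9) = 1822500/833 = 2187.88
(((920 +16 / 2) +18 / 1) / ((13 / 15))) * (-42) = -595980/13 = -45844.62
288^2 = 82944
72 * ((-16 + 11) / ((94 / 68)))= -260.43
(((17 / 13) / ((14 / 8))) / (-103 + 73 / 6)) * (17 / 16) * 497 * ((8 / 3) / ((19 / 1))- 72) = 312.17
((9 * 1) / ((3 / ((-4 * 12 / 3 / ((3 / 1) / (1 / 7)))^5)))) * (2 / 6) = -1048576/4084101 = -0.26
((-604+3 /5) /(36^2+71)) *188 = -567196/6835 = -82.98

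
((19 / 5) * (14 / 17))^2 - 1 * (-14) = 171906/7225 = 23.79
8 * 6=48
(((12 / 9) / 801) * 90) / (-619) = -40/165273 = 0.00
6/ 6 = 1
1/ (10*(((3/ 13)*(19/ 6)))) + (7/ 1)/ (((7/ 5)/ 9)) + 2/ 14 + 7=34766/665 = 52.28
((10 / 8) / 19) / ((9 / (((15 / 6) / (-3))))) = -25/4104 = -0.01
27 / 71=0.38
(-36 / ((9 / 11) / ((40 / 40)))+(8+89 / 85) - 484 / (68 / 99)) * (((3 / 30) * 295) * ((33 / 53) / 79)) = -171.96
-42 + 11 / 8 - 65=-845/8 = -105.62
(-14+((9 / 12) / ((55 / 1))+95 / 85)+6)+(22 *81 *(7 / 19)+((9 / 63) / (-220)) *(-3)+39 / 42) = 161807771/248710 = 650.59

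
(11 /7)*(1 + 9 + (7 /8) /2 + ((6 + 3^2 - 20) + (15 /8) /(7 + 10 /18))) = 34023/3808 = 8.93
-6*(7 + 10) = -102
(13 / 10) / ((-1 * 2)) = -0.65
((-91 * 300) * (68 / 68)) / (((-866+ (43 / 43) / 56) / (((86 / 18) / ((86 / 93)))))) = 1579760/9699 = 162.88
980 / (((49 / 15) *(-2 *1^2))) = -150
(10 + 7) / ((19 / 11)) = 187/19 = 9.84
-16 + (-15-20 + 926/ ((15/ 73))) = 66833/15 = 4455.53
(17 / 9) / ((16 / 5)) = 85/144 = 0.59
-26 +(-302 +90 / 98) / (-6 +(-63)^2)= -5063615/194187 = -26.08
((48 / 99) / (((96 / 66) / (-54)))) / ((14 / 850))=-1092.86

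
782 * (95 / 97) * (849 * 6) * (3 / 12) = 94608315/97 = 975343.45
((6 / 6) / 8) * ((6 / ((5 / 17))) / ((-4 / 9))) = -459/80 = -5.74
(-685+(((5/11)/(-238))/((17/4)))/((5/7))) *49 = -106703233/3179 = -33565.03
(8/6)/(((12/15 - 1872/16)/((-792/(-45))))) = -352/1743 = -0.20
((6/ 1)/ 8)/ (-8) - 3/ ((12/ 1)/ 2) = -19/32 = -0.59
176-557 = -381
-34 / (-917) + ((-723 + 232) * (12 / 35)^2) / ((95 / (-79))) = 732280946/15245125 = 48.03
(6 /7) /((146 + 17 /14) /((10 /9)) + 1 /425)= 10200/1576693 = 0.01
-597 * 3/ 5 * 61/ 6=-36417/10 = -3641.70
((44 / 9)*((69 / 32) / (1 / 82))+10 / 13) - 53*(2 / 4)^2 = 66451/78 = 851.94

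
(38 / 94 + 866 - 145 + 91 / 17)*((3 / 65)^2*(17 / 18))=580679/397150 = 1.46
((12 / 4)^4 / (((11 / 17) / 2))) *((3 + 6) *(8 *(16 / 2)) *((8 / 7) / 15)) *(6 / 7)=25380864/2695 = 9417.76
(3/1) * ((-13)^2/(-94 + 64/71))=-35997/6610 = -5.45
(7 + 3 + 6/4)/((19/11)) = 253/38 = 6.66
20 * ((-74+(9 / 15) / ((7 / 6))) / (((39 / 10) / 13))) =-102880/21 = -4899.05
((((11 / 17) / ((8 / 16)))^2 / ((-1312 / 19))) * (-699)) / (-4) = -4.24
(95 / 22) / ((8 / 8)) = 95/22 = 4.32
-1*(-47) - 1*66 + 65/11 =-144/11 = -13.09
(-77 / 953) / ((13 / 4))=-308/12389 = -0.02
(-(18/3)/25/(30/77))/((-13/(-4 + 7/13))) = -693/4225 = -0.16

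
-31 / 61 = -0.51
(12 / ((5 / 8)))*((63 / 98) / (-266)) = -216/4655 = -0.05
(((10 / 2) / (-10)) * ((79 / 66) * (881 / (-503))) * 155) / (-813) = -10787845/53979948 = -0.20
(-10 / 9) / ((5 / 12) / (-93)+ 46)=-1240/51331 = -0.02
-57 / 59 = -0.97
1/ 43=0.02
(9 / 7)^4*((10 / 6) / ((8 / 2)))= 10935/9604 = 1.14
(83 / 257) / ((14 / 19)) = 1577/3598 = 0.44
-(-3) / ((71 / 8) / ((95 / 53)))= 2280/3763 = 0.61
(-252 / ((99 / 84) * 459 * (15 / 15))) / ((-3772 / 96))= 6272/529023 = 0.01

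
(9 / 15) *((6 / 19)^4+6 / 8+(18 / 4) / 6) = 236133/260642 = 0.91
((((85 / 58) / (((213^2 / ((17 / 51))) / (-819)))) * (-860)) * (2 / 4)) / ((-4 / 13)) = -21619325/1754268 = -12.32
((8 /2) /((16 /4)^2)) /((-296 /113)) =-113/1184 = -0.10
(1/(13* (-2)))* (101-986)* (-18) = -7965/13 = -612.69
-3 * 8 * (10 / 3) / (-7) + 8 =19.43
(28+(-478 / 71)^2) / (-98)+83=20316931/247009 = 82.25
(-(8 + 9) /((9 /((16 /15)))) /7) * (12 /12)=-0.29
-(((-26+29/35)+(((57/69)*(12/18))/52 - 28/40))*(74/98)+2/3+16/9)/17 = 78839741/78456105 = 1.00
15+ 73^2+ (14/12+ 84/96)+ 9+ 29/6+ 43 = 5402.88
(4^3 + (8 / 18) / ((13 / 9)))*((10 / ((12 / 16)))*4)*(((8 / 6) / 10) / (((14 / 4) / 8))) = 856064/819 = 1045.26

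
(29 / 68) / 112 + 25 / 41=191589/312256 = 0.61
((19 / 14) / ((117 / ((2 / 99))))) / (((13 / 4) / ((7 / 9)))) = 76/1355211 = 0.00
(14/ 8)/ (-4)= -7/16 = -0.44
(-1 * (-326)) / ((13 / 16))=5216/13 = 401.23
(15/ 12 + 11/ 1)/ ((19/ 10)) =245/38 = 6.45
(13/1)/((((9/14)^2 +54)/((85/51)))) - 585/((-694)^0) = -3740867/6399 = -584.60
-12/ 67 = -0.18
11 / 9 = 1.22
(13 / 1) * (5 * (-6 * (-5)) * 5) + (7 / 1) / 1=9757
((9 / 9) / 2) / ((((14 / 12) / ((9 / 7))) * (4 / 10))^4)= 28.81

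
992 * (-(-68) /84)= 803.05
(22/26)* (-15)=-165/13 = -12.69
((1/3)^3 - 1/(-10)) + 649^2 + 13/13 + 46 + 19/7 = 796164109/1890 = 421250.85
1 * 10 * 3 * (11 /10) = 33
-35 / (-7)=5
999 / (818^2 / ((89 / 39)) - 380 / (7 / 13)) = 622377/182231192 = 0.00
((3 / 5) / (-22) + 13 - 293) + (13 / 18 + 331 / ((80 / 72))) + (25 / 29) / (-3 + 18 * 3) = 9083887/488070 = 18.61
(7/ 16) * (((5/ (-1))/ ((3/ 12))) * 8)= -70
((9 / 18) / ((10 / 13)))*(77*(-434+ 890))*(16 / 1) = 1825824/5 = 365164.80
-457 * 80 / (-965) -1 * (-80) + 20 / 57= 1300724/11001 = 118.24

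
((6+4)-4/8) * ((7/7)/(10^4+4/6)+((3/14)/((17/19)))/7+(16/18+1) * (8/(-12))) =-560881786/48198213 = -11.64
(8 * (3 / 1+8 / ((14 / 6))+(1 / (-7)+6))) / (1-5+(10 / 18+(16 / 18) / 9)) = -55728/1897 = -29.38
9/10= 0.90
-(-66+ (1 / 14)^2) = 12935/196 = 65.99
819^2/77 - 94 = 94789/11 = 8617.18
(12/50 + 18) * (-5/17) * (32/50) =-7296/2125 = -3.43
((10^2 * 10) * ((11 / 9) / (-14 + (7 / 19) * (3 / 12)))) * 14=-1672000/1359 = -1230.32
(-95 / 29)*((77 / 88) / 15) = -0.19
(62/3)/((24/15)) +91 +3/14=8747/84 = 104.13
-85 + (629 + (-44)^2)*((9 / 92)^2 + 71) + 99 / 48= 770463571/4232 = 182056.61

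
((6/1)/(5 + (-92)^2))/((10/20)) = 4/2823 = 0.00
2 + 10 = 12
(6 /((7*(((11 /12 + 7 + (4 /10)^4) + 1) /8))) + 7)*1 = 3646283/469469 = 7.77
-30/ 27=-1.11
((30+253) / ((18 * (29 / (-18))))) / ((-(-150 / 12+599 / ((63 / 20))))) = 35658/649165 = 0.05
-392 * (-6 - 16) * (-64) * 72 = -39739392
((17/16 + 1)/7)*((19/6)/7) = 209/1568 = 0.13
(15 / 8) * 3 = 45/8 = 5.62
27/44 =0.61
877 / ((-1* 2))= -877/2 = -438.50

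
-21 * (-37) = 777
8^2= 64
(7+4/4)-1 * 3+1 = 6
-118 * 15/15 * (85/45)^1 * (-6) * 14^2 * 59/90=23197384/135 = 171832.47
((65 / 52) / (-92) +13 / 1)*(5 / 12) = 7965/1472 = 5.41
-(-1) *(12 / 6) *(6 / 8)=3/2 = 1.50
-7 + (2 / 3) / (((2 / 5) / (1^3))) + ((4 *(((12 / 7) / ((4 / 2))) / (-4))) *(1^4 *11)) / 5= -758/105 = -7.22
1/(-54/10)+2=49/27 = 1.81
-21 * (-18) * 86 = 32508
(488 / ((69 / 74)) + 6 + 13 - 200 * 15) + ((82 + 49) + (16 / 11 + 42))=-1732936/759 = -2283.18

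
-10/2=-5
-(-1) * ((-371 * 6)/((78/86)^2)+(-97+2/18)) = -4263242/1521 = -2802.92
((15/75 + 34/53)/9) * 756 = 18732/265 = 70.69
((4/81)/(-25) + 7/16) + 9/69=421753/745200 = 0.57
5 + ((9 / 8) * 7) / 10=463/80 = 5.79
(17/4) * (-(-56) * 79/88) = 9401/44 = 213.66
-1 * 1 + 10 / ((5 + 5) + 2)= -1/6 = -0.17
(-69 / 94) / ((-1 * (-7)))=-0.10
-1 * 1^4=-1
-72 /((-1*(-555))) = -24/185 = -0.13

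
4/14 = 2/7 = 0.29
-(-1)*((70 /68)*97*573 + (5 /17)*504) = 1950375/34 = 57363.97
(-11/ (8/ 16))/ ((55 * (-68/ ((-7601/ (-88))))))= 691/1360 = 0.51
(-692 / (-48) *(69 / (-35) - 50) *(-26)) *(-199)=-814095269/210 = -3876644.14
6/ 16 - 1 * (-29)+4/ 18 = 2131/72 = 29.60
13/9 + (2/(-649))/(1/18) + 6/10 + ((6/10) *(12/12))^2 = 343009/146025 = 2.35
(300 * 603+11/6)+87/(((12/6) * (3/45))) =544663/3 = 181554.33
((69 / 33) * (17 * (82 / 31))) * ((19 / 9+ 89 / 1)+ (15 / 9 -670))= -166562090/3069 = -54272.43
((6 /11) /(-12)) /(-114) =1/2508 = 0.00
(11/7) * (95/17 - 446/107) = 4059/1819 = 2.23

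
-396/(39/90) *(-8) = 95040/13 = 7310.77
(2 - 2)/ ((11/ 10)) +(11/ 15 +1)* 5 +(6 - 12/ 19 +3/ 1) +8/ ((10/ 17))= 8731/285 = 30.64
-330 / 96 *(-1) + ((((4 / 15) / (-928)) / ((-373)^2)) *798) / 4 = 554776821/161389640 = 3.44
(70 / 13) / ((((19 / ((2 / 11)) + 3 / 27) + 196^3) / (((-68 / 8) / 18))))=-85/251705129 = 0.00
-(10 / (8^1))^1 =-5/4 = -1.25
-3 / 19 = -0.16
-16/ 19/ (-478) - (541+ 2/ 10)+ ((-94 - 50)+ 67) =-14036191/22705 = -618.20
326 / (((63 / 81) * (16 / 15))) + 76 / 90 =992353/2520 = 393.79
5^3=125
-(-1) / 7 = 1/7 = 0.14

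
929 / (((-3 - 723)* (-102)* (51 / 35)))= 32515/3776652 = 0.01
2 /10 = 1/5 = 0.20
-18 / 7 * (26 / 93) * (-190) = 29640/217 = 136.59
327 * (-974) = -318498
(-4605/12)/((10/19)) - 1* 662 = -11129/8 = -1391.12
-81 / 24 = -27/8 = -3.38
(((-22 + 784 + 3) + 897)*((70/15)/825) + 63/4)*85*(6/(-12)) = -1410983/1320 = -1068.93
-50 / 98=-25/49 = -0.51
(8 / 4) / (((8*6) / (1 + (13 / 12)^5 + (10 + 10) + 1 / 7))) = 39426187/41803776 = 0.94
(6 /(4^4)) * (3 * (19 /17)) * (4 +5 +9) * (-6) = -4617/544 = -8.49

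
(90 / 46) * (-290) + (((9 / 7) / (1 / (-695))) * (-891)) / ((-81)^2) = -646315/1449 = -446.04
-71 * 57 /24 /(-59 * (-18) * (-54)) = 1349/458784 = 0.00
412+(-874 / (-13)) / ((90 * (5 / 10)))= 241894/585 = 413.49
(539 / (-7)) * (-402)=30954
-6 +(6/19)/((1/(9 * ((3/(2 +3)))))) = -408/95 = -4.29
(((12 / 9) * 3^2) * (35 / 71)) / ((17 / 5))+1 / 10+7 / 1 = 106697/12070 = 8.84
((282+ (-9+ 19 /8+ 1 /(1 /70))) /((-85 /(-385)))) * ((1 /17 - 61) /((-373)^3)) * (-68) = -110205018/882216989 = -0.12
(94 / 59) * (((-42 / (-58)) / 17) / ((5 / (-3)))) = -5922/145435 = -0.04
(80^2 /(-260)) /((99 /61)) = -19520/1287 = -15.17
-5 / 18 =-0.28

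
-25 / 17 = -1.47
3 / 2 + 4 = 11/2 = 5.50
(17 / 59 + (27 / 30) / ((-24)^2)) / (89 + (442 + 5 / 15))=32817/60189440 = 0.00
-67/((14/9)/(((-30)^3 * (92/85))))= 1258699.16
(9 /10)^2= 0.81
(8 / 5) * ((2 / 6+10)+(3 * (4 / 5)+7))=2368/75 = 31.57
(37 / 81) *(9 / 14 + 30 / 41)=9731/15498 = 0.63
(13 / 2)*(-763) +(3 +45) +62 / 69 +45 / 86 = -14568202/2967 = -4910.08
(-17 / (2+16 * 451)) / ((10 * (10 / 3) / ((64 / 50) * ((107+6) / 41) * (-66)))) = 169048/10275625 = 0.02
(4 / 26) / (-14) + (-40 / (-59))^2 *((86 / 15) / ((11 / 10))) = 24928327/10453443 = 2.38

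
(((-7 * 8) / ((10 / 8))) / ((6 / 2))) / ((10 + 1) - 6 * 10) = 32/105 = 0.30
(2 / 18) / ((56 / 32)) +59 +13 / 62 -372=-1221511/3906 = -312.73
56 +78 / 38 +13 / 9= 10174/171 = 59.50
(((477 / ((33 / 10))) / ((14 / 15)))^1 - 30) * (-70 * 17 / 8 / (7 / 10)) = -4086375/154 = -26534.90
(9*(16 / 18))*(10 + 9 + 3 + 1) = 184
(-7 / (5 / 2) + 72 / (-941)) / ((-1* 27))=13534/127035 = 0.11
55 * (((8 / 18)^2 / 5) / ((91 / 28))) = 704/1053 = 0.67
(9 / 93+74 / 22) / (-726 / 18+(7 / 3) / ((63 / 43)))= -15930/178343 = -0.09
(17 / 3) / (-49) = -0.12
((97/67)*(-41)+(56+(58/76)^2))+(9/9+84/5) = 7267807/483740 = 15.02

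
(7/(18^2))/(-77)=-1/3564 = 0.00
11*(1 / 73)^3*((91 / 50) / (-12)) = -1001/233410200 = 0.00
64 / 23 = 2.78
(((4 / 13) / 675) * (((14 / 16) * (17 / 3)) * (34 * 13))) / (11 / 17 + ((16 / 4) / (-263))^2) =339827297/220184325 = 1.54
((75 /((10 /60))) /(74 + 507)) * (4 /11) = 1800/6391 = 0.28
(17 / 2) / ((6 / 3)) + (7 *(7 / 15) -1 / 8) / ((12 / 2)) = 3437/720 = 4.77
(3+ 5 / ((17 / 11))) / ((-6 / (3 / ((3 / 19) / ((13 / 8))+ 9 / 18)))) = -26182/5015 = -5.22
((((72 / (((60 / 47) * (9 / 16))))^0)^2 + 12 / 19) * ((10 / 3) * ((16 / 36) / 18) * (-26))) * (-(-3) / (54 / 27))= -8060/1539 = -5.24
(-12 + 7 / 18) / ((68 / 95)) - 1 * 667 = -836263/1224 = -683.22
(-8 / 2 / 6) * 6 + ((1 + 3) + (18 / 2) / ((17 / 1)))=9/17 = 0.53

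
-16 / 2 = -8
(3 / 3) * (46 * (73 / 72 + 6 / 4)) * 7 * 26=378833/18 = 21046.28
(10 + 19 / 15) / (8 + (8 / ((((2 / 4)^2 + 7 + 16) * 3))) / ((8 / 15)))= 5239/3820 = 1.37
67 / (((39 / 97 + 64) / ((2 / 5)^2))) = 25996/156175 = 0.17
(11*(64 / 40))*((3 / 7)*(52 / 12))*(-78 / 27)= -29744/315 = -94.43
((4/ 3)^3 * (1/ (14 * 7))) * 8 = 256/1323 = 0.19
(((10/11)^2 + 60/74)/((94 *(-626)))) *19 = -69635/131722294 = 0.00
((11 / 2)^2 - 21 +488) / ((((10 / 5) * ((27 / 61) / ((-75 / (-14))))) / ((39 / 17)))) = 773175/112 = 6903.35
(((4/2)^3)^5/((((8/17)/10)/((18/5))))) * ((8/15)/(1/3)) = 20054016/5 = 4010803.20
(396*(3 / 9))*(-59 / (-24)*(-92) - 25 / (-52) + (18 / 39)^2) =-5029849/169 = -29762.42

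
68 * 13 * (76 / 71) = 946.25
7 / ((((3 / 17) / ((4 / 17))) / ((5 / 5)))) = 28/3 = 9.33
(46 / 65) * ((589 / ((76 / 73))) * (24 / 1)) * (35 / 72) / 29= 364343/2262 = 161.07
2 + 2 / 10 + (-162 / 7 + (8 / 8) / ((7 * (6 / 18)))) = -718/35 = -20.51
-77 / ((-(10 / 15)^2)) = 693/4 = 173.25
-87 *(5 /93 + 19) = -1657.68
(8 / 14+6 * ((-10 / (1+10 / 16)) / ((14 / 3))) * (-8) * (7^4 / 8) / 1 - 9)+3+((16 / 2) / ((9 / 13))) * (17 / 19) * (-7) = 294400430/15561 = 18919.12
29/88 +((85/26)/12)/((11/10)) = 0.58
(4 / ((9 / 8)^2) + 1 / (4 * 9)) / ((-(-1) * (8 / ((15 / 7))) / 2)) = 5165/3024 = 1.71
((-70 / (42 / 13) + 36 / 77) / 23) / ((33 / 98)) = -68558/25047 = -2.74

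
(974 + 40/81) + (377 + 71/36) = 438523/324 = 1353.47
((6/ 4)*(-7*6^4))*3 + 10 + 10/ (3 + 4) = -40812.57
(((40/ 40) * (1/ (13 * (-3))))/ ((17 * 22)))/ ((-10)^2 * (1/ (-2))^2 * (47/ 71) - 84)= 71/69852354 = 0.00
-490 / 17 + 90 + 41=1737/17 = 102.18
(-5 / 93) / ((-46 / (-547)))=-2735/4278 = -0.64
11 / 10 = 1.10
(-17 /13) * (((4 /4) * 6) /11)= -102/143 = -0.71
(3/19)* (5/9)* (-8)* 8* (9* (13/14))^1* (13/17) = -81120/2261 = -35.88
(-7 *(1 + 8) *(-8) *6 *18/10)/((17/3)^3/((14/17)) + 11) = 10287648/438395 = 23.47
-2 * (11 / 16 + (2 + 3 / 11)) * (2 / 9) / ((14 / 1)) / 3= -521/16632 = -0.03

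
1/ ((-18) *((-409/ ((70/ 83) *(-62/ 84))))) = -155/1833138 = 0.00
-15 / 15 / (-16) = 1/16 = 0.06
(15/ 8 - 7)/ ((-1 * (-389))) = -41/3112 = -0.01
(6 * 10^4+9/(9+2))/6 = 10000.14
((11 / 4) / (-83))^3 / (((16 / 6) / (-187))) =746691/292754944 = 0.00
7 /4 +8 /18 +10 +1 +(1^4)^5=511/36 = 14.19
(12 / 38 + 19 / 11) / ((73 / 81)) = 34587/15257 = 2.27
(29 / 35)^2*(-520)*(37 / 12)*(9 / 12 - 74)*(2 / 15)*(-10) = -107505.35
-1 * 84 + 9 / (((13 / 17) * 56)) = -83.79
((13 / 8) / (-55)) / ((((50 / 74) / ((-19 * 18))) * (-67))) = -82251/368500 = -0.22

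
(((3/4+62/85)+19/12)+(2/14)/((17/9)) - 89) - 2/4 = -308311/3570 = -86.36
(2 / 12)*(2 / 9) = 1/27 = 0.04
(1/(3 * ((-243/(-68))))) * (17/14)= 578/5103 = 0.11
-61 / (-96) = 61/96 = 0.64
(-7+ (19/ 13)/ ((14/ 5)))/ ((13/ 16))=-9432/1183 = -7.97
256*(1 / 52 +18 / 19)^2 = 14592400/61009 = 239.18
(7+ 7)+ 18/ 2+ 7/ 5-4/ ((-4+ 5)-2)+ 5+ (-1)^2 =172/5 = 34.40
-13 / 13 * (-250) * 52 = 13000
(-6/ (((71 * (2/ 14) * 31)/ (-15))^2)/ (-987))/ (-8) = -1575/910747388 = 0.00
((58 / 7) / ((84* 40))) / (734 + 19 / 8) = 29/8659770 = 0.00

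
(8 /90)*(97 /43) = 388/1935 = 0.20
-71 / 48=-1.48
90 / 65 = 18/13 = 1.38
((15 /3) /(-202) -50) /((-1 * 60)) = 0.83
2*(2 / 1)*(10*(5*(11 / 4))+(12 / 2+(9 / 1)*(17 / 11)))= 6926/11 = 629.64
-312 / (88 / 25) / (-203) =975/2233 = 0.44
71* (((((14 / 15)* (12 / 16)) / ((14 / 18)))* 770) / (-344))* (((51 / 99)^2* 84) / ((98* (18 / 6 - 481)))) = 61557/904376 = 0.07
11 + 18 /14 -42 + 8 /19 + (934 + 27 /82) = 905.04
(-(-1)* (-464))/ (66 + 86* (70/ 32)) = -3712/2033 = -1.83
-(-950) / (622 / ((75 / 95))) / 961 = 375/298871 = 0.00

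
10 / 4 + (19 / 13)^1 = 103/26 = 3.96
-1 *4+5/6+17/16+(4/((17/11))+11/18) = 2681/2448 = 1.10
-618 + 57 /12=-2453/4 = -613.25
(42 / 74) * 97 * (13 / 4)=26481/148 = 178.93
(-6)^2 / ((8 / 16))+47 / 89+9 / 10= 65351/890 = 73.43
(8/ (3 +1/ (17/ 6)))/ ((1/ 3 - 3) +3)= 136/19 = 7.16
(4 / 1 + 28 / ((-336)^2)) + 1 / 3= 17473/4032 = 4.33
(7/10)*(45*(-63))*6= -11907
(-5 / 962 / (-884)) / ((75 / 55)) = 11/2551224 = 0.00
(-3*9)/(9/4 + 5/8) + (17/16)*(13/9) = -7.86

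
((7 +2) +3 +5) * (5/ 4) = 85/4 = 21.25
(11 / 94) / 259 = 11/24346 = 0.00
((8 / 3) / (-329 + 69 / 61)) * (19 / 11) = -1159/82500 = -0.01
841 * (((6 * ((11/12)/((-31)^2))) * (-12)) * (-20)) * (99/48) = 4579245/1922 = 2382.54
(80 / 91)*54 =4320/91 = 47.47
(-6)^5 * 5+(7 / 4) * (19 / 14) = -311021/8 = -38877.62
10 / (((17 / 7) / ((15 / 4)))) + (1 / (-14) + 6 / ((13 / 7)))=28775/1547 = 18.60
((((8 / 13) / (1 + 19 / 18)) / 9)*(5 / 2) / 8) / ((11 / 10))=50/5291 = 0.01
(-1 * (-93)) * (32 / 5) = 2976/5 = 595.20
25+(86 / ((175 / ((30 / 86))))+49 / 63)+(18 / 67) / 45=547784/21105 = 25.96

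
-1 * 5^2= -25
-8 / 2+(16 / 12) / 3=-32/9 = -3.56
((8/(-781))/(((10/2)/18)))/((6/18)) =-432/3905 = -0.11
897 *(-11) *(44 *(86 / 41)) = -37336728/41 = -910651.90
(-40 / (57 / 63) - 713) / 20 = -37.86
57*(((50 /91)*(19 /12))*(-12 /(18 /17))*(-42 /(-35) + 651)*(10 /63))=-333545950/5733 = -58180.00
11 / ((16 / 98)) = 539/8 = 67.38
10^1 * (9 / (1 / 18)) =1620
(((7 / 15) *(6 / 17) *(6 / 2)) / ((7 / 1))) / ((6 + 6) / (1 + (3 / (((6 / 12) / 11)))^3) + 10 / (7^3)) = 42262059/17480165 = 2.42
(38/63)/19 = 2/63 = 0.03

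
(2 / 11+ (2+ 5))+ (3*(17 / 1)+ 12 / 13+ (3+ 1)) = 9024/143 = 63.10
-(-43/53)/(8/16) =86/53 = 1.62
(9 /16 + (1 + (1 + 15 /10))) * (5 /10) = 65/32 = 2.03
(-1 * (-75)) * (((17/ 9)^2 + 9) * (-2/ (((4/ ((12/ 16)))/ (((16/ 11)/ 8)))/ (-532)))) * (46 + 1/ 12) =935911025/594 = 1575607.79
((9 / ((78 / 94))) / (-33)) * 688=-32336/143 = -226.13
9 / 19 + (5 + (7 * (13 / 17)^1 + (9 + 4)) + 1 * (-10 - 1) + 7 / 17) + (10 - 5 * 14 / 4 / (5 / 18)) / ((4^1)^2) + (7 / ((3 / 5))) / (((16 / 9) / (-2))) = -16533/5168 = -3.20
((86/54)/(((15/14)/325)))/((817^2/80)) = 72800/1257363 = 0.06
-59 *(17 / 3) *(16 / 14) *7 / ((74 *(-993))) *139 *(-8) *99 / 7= -49074784/85729 = -572.44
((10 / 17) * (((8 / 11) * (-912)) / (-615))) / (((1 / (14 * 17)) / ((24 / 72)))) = 68096/1353 = 50.33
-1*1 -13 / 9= -22/9 = -2.44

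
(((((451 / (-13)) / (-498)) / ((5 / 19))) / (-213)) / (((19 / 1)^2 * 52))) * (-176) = 9922/851509035 = 0.00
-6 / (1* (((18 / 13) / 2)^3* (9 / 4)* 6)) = -8788/6561 = -1.34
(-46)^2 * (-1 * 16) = -33856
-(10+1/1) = -11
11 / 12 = 0.92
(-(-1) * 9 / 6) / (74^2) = 3/10952 = 0.00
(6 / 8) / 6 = 0.12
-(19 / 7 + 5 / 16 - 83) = 79.97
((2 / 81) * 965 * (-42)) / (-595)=772/459 = 1.68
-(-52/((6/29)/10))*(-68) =-512720/3 = -170906.67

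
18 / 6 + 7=10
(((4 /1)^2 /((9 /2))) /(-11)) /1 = -0.32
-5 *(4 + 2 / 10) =-21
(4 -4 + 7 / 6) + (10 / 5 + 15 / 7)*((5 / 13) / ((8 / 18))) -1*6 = -1363/1092 = -1.25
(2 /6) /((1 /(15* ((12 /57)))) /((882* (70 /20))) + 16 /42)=61740/70579 = 0.87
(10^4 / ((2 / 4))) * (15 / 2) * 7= 1050000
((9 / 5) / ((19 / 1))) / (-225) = -1/2375 = 0.00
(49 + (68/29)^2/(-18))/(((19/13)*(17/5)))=23956985/2444787 = 9.80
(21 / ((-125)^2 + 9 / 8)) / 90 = 28/1875135 = 0.00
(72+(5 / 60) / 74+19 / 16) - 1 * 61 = 21647/1776 = 12.19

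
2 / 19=0.11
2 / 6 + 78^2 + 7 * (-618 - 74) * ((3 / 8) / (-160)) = 5851859/960 = 6095.69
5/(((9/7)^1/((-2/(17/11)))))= -770/153 = -5.03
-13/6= -2.17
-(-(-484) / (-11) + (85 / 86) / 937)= 3545523/80582 = 44.00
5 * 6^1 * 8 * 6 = 1440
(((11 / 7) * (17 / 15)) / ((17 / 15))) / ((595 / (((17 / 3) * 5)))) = 11/147 = 0.07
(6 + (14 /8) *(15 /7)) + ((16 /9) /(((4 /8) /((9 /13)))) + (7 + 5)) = 1259/52 = 24.21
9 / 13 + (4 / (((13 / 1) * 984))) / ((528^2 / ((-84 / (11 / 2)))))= 282896057/408627648 = 0.69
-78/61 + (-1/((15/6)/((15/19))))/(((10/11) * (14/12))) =-63948/40565 = -1.58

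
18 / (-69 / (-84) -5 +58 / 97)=-48888/9725 = -5.03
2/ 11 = 0.18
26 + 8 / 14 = 186/7 = 26.57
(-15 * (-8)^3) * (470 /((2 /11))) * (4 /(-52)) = -19852800/13 = -1527138.46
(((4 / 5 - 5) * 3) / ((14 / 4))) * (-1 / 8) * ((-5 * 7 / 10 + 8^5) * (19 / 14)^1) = 11205459/560 = 20009.75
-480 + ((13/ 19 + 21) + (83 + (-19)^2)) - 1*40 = -1032/19 = -54.32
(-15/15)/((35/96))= -96/35 = -2.74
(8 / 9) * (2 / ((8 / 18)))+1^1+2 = 7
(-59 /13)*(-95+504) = -24131/13 = -1856.23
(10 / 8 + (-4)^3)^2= 63001/16 = 3937.56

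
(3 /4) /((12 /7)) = 7/16 = 0.44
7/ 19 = 0.37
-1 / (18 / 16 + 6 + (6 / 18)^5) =-1944/13859 = -0.14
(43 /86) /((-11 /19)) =-19/22 = -0.86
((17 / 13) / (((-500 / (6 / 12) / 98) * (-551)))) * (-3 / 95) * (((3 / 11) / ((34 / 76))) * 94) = -20727/49245625 = 0.00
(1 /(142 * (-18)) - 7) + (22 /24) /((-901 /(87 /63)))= -9406150/1343391 = -7.00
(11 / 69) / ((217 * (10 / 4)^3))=88/1871625 = 0.00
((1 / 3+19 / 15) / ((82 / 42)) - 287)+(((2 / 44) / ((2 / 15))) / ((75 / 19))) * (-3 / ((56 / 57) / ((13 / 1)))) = -29257441/101024 = -289.61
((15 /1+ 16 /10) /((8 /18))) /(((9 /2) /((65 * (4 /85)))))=2158/85 = 25.39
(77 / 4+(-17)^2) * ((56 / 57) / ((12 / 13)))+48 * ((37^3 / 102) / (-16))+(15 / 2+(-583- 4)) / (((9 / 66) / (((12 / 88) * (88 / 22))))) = -1123948/323 = -3479.72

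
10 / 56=5/28 = 0.18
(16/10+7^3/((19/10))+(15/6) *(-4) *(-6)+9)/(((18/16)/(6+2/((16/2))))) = 238570/171 = 1395.15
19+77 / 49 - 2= 130/7 = 18.57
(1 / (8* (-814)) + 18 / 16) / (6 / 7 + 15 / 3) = 51275/266992 = 0.19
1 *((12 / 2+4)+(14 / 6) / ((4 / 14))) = 109/6 = 18.17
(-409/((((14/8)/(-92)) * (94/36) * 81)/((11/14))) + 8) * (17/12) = 7741154/62181 = 124.49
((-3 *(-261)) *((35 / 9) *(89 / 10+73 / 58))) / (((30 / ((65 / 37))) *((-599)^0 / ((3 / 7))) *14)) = 57447/1036 = 55.45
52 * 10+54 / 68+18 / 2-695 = -5617/34 = -165.21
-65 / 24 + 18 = 367/24 = 15.29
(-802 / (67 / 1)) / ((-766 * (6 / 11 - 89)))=-4411/24968153 = 0.00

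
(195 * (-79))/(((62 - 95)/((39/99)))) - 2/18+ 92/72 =134357/726 = 185.06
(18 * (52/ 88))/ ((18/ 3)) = 39/22 = 1.77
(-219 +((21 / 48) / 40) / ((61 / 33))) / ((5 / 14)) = -59846703/97600 = -613.18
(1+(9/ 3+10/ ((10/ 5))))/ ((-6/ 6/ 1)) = -9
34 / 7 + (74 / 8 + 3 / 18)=1199/84 = 14.27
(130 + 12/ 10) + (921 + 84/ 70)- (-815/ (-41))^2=5532702/8405 = 658.26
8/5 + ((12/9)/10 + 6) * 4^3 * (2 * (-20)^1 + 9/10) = -15346.45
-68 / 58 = -34/29 = -1.17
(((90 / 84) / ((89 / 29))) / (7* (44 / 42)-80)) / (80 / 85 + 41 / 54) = -598995/212005654 = 0.00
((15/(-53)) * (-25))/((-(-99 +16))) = 375/4399 = 0.09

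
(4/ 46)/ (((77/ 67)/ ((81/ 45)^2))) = 10854/44275 = 0.25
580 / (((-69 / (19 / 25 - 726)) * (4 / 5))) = 525799/69 = 7620.28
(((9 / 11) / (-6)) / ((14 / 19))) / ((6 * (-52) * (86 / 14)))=19/196768 = 0.00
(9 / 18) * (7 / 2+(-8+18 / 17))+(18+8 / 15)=17149/1020 = 16.81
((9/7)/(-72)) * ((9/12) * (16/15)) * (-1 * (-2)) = -1/35 = -0.03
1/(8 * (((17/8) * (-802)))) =-1/13634 = 0.00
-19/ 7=-2.71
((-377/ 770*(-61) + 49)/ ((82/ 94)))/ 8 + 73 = 21291049/252560 = 84.30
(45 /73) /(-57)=-15/1387 = -0.01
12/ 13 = 0.92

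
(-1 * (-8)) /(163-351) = -2/47 = -0.04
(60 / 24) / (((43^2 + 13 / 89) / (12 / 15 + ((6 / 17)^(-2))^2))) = 37628221/426575808 = 0.09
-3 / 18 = -1/6 = -0.17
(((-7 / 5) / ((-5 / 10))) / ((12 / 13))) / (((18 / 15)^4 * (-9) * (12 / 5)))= -56875/839808 = -0.07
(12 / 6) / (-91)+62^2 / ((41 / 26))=9094822/3731 = 2437.64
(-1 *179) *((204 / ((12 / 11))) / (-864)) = 33473/864 = 38.74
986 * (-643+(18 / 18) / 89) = -56424836/89 = -633986.92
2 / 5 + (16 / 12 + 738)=11096/15 = 739.73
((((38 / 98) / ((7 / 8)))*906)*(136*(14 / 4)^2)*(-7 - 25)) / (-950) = 3942912/175 = 22530.93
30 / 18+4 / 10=31/15 = 2.07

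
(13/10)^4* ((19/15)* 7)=3798613/150000 = 25.32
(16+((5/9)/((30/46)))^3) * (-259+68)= -62475145/19683 = -3174.07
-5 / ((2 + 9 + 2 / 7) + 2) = -35/93 = -0.38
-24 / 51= -8/17 = -0.47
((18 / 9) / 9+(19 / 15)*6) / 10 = 0.78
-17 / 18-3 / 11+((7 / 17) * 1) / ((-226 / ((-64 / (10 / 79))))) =-562901/1901790 = -0.30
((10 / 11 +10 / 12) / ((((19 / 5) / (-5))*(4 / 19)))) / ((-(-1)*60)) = -0.18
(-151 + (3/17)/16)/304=-41069/82688 = -0.50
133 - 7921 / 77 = 2320/77 = 30.13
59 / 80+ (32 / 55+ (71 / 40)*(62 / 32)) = 4.76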